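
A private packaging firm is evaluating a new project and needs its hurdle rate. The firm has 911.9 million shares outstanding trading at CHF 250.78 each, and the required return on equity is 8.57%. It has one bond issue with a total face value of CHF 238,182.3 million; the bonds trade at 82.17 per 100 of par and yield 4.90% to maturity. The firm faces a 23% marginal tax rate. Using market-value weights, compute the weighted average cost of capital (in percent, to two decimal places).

Market value of equity E = 250.78 × 911.9m = 228686.282m. Market value of debt D = 238182.3m × 82.17/100 = 195714.39591m.
Total capital V = 228686.282 + 195714.39591 = 424400.67791.
Equity: weight = 228686.282/424400.67791 = 0.5388; cost = 8.57%.
Bonds outstanding: weight = 195714.39591/424400.67791 = 0.4612; after-tax cost = 4.9% × (1 − 23%) = 3.7730%.
WACC = 0.5388 × 8.5700% + 0.4612 × 3.7730% = 6.3578%.

6.36%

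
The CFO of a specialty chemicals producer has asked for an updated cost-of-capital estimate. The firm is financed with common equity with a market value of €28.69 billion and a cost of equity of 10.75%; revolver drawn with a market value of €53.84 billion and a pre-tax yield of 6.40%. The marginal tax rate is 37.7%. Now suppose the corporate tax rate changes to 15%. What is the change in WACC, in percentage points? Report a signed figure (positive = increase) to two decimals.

+0.95 pp

Current WACC:
Total capital V = 28.69 + 53.84 = 82.53.
Equity: weight = 28.69/82.53 = 0.3476; cost = 10.75%.
Revolver drawn: weight = 53.84/82.53 = 0.6524; after-tax cost = 6.4% × (1 − 37.7%) = 3.9872%.
WACC = 0.3476 × 10.7500% + 0.6524 × 3.9872% = 6.3382%.
After the change:
Total capital V = 28.69 + 53.84 = 82.53.
Equity: weight = 28.69/82.53 = 0.3476; cost = 10.75%.
Revolver drawn: weight = 53.84/82.53 = 0.6524; after-tax cost = 6.4% × (1 − 15%) = 5.4400%.
WACC = 0.3476 × 10.7500% + 0.6524 × 5.4400% = 7.2859%.
Change in WACC = 7.2859% − 6.3382% = 0.9478 pp.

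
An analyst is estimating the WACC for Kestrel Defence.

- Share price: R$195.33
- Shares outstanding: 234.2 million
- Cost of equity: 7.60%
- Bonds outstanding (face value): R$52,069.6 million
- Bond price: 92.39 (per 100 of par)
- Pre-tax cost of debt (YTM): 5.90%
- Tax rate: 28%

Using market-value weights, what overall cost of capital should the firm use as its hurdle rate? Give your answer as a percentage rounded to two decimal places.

5.88%

Market value of equity E = 195.33 × 234.2m = 45746.286m. Market value of debt D = 52069.6m × 92.39/100 = 48107.10344m.
Total capital V = 45746.286 + 48107.10344 = 93853.38944.
Equity: weight = 45746.286/93853.38944 = 0.4874; cost = 7.6%.
Bonds outstanding: weight = 48107.10344/93853.38944 = 0.5126; after-tax cost = 5.9% × (1 − 28%) = 4.2480%.
WACC = 0.4874 × 7.6000% + 0.5126 × 4.2480% = 5.8818%.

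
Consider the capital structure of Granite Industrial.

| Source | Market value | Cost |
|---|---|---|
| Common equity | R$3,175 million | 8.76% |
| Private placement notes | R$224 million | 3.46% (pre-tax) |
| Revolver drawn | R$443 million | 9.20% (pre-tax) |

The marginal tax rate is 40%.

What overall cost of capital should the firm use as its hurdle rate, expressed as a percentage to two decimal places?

8.00%

Total capital V = 3175 + 224 + 443 = 3842.
Equity: weight = 3175/3842 = 0.8264; cost = 8.76%.
Private placement notes: weight = 224/3842 = 0.0583; after-tax cost = 3.46% × (1 − 40%) = 2.0760%.
Revolver drawn: weight = 443/3842 = 0.1153; after-tax cost = 9.2% × (1 − 40%) = 5.5200%.
WACC = 0.8264 × 8.7600% + 0.0583 × 2.0760% + 0.1153 × 5.5200% = 7.9967%.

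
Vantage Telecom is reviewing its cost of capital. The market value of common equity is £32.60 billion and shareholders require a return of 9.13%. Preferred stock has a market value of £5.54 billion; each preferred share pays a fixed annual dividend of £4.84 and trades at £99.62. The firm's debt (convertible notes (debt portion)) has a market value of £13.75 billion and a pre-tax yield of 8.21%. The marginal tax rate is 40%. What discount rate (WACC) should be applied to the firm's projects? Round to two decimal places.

Cost of preferred: Rp = 4.84 / 99.62 = 4.8585%.
Total capital V = 32.6 + 5.54 + 13.75 = 51.89.
Equity: weight = 32.6/51.89 = 0.6283; cost = 9.13%.
Preferred: weight = 5.54/51.89 = 0.1068; cost = 4.8585%.
Convertible notes (debt portion): weight = 13.75/51.89 = 0.2650; after-tax cost = 8.21% × (1 − 40%) = 4.9260%.
WACC = 0.6283 × 9.1300% + 0.1068 × 4.8585% + 0.2650 × 4.9260% = 7.5600%.

7.56%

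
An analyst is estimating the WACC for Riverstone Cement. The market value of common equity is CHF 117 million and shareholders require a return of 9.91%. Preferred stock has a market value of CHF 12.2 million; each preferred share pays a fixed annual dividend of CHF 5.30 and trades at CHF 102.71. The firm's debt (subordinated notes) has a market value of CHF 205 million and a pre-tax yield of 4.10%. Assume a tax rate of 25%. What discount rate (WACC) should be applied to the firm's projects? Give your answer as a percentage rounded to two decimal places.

5.54%

Cost of preferred: Rp = 5.3 / 102.71 = 5.1602%.
Total capital V = 117 + 12.2 + 205 = 334.2.
Equity: weight = 117/334.2 = 0.3501; cost = 9.91%.
Preferred: weight = 12.2/334.2 = 0.0365; cost = 5.1602%.
Subordinated notes: weight = 205/334.2 = 0.6134; after-tax cost = 4.1% × (1 − 25%) = 3.0750%.
WACC = 0.3501 × 9.9100% + 0.0365 × 5.1602% + 0.6134 × 3.0750% = 5.5440%.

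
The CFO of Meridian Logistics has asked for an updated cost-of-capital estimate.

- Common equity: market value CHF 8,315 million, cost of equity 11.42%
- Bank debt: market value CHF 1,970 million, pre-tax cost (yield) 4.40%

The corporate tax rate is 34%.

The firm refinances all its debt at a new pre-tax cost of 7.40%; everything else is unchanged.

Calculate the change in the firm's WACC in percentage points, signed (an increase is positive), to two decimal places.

+0.38 pp

Current WACC:
Total capital V = 8315 + 1970 = 10285.
Equity: weight = 8315/10285 = 0.8085; cost = 11.42%.
Bank debt: weight = 1970/10285 = 0.1915; after-tax cost = 4.4% × (1 − 34%) = 2.9040%.
WACC = 0.8085 × 11.4200% + 0.1915 × 2.9040% = 9.7888%.
After the change:
Total capital V = 8315 + 1970 = 10285.
Equity: weight = 8315/10285 = 0.8085; cost = 11.42%.
Bank debt: weight = 1970/10285 = 0.1915; after-tax cost = 7.4% × (1 − 34%) = 4.8840%.
WACC = 0.8085 × 11.4200% + 0.1915 × 4.8840% = 10.1681%.
Change in WACC = 10.1681% − 9.7888% = 0.3793 pp.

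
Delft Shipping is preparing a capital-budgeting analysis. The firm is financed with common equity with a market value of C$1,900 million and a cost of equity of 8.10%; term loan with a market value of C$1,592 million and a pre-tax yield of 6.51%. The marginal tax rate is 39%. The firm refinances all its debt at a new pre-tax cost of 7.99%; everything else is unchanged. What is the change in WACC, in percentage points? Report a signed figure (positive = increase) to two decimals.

+0.41 pp

Current WACC:
Total capital V = 1900 + 1592 = 3492.
Equity: weight = 1900/3492 = 0.5441; cost = 8.1%.
Term loan: weight = 1592/3492 = 0.4559; after-tax cost = 6.51% × (1 − 39%) = 3.9711%.
WACC = 0.5441 × 8.1000% + 0.4559 × 3.9711% = 6.2176%.
After the change:
Total capital V = 1900 + 1592 = 3492.
Equity: weight = 1900/3492 = 0.5441; cost = 8.1%.
Term loan: weight = 1592/3492 = 0.4559; after-tax cost = 7.99% × (1 − 39%) = 4.8739%.
WACC = 0.5441 × 8.1000% + 0.4559 × 4.8739% = 6.6292%.
Change in WACC = 6.6292% − 6.2176% = 0.4116 pp.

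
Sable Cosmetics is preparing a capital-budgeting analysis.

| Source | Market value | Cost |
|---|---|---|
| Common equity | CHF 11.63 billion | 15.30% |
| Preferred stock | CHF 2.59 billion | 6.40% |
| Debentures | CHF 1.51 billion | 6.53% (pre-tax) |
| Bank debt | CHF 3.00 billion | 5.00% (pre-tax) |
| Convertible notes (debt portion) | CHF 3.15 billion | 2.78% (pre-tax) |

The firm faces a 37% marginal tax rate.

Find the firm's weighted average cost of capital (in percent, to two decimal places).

9.86%

Total capital V = 11.63 + 2.59 + 1.51 + 3 + 3.15 = 21.88.
Equity: weight = 11.63/21.88 = 0.5315; cost = 15.3%.
Preferred: weight = 2.59/21.88 = 0.1184; cost = 6.4%.
Debentures: weight = 1.51/21.88 = 0.0690; after-tax cost = 6.53% × (1 − 37%) = 4.1139%.
Bank debt: weight = 3/21.88 = 0.1371; after-tax cost = 5% × (1 − 37%) = 3.1500%.
Convertible notes (debt portion): weight = 3.15/21.88 = 0.1440; after-tax cost = 2.78% × (1 − 37%) = 1.7514%.
WACC = 0.5315 × 15.3000% + 0.1184 × 6.4000% + 0.0690 × 4.1139% + 0.1371 × 3.1500% + 0.1440 × 1.7514% = 9.8580%.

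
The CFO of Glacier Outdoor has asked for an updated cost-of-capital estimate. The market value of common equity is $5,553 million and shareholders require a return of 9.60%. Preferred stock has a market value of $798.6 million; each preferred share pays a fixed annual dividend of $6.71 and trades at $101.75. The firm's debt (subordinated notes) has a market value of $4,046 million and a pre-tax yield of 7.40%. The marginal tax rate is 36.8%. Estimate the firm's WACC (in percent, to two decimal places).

Cost of preferred: Rp = 6.71 / 101.75 = 6.5946%.
Total capital V = 5553 + 798.6 + 4046 = 10397.6.
Equity: weight = 5553/10397.6 = 0.5341; cost = 9.6%.
Preferred: weight = 798.6/10397.6 = 0.0768; cost = 6.5946%.
Subordinated notes: weight = 4046/10397.6 = 0.3891; after-tax cost = 7.4% × (1 − 36.8%) = 4.6768%.
WACC = 0.5341 × 9.6000% + 0.0768 × 6.5946% + 0.3891 × 4.6768% = 7.4534%.

7.45%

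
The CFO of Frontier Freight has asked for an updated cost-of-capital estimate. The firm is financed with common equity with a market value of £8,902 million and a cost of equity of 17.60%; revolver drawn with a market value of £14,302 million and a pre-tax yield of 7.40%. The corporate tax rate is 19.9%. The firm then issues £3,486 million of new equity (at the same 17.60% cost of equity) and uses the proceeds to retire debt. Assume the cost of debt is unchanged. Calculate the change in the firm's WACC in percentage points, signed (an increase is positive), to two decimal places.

Current WACC:
Total capital V = 8902 + 14302 = 23204.
Equity: weight = 8902/23204 = 0.3836; cost = 17.6%.
Revolver drawn: weight = 14302/23204 = 0.6164; after-tax cost = 7.4% × (1 − 19.9%) = 5.9274%.
WACC = 0.3836 × 17.6000% + 0.6164 × 5.9274% = 10.4055%.
After the change:
Total capital V = 12388 + 10816 = 23204.
Equity: weight = 12388/23204 = 0.5339; cost = 17.6%.
Revolver drawn: weight = 10816/23204 = 0.4661; after-tax cost = 7.4% × (1 − 19.9%) = 5.9274%.
WACC = 0.5339 × 17.6000% + 0.4661 × 5.9274% = 12.1591%.
Change in WACC = 12.1591% − 10.4055% = 1.7536 pp.

+1.75 pp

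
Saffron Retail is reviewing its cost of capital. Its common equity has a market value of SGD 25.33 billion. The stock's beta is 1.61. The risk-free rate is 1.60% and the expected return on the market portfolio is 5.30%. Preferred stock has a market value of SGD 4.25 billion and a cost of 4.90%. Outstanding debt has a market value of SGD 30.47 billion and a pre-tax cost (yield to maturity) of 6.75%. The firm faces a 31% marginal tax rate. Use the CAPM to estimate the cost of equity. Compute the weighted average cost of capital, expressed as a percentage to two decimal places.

Market risk premium = 5.3% − 1.6% = 3.7%.
Cost of equity via CAPM: Re = 1.6% + 1.61 × 3.7% = 7.5570%.
Total capital V = 25.33 + 4.25 + 30.47 = 60.05.
Equity: weight = 25.33/60.05 = 0.4218; cost = 7.557%.
Preferred: weight = 4.25/60.05 = 0.0708; cost = 4.9%.
Debt: weight = 30.47/60.05 = 0.5074; after-tax cost = 6.75% × (1 − 31%) = 4.6575%.
WACC = 0.4218 × 7.5570% + 0.0708 × 4.9000% + 0.5074 × 4.6575% = 5.8977%.

5.90%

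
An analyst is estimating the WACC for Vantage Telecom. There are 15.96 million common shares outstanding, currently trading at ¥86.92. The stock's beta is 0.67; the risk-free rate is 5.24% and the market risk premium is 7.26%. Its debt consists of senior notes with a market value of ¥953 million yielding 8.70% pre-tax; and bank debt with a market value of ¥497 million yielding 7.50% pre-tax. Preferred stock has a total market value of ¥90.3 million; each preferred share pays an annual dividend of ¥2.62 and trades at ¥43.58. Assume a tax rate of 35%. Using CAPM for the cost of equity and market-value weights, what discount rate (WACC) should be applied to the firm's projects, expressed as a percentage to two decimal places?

7.64%

Cost of equity via CAPM: Re = 5.24% + 0.67 × 7.26% = 10.1042%.
Cost of preferred: Rp = 2.62 / 43.58 = 6.0119%.
Market value of equity E = 86.92 × 15.96m = 1387.2432m.
Total capital V = 1387.2432 + 90.3 + 953 + 497 = 2927.5432.
Equity: weight = 1387.2432/2927.5432 = 0.4739; cost = 10.1042%.
Preferred: weight = 90.3/2927.5432 = 0.0308; cost = 6.0119%.
Senior notes: weight = 953/2927.5432 = 0.3255; after-tax cost = 8.7% × (1 − 35%) = 5.6550%.
Bank debt: weight = 497/2927.5432 = 0.1698; after-tax cost = 7.5% × (1 − 35%) = 4.8750%.
WACC = 0.4739 × 10.1042% + 0.0308 × 6.0119% + 0.3255 × 5.6550% + 0.1698 × 4.8750% = 7.6419%.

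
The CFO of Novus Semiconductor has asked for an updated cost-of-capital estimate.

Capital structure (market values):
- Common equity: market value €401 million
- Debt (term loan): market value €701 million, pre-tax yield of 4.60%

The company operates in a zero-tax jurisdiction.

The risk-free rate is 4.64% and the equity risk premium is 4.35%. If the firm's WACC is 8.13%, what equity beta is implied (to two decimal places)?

2.22

Total capital V = 401 + 701 = 1102.
Equity weight = 401/1102 = 0.3639.
Term loan weight = 701/1102 = 0.6361.
Debt contribution = 0.6361 × 4.6% × (1 − 0%) = 2.9261%.
Required equity contribution = 8.13% − 2.9261% = 5.2039%  ⇒  Re = 14.3009%.
CAPM: 14.3009% = 4.64% + β × 4.35%  ⇒  β = 2.2209.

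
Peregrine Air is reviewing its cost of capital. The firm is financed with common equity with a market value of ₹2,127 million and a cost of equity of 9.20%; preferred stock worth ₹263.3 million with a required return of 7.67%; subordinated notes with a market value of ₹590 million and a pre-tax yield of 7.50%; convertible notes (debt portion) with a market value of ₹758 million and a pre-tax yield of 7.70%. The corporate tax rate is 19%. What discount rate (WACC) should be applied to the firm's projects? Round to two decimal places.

8.00%

Total capital V = 2127 + 263.3 + 590 + 758 = 3738.3.
Equity: weight = 2127/3738.3 = 0.5690; cost = 9.2%.
Preferred: weight = 263.3/3738.3 = 0.0704; cost = 7.67%.
Subordinated notes: weight = 590/3738.3 = 0.1578; after-tax cost = 7.5% × (1 − 19%) = 6.0750%.
Convertible notes (debt portion): weight = 758/3738.3 = 0.2028; after-tax cost = 7.7% × (1 − 19%) = 6.2370%.
WACC = 0.5690 × 9.2000% + 0.0704 × 7.6700% + 0.1578 × 6.0750% + 0.2028 × 6.2370% = 7.9982%.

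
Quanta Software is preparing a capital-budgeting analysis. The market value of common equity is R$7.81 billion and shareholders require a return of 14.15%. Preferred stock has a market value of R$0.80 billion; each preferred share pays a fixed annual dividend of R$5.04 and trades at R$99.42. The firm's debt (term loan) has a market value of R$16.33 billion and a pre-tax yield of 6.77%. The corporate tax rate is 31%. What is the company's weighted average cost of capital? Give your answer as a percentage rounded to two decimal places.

Cost of preferred: Rp = 5.04 / 99.42 = 5.0694%.
Total capital V = 7.81 + 0.8 + 16.33 = 24.94.
Equity: weight = 7.81/24.94 = 0.3132; cost = 14.15%.
Preferred: weight = 0.8/24.94 = 0.0321; cost = 5.0694%.
Term loan: weight = 16.33/24.94 = 0.6548; after-tax cost = 6.77% × (1 − 31%) = 4.6713%.
WACC = 0.3132 × 14.1500% + 0.0321 × 5.0694% + 0.6548 × 4.6713% = 7.6523%.

7.65%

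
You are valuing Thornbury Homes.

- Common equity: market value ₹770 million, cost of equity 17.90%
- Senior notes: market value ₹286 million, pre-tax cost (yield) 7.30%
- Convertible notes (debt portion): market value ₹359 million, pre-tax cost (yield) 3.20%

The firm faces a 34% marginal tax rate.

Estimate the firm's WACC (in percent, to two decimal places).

Total capital V = 770 + 286 + 359 = 1415.
Equity: weight = 770/1415 = 0.5442; cost = 17.9%.
Senior notes: weight = 286/1415 = 0.2021; after-tax cost = 7.3% × (1 − 34%) = 4.8180%.
Convertible notes (debt portion): weight = 359/1415 = 0.2537; after-tax cost = 3.2% × (1 − 34%) = 2.1120%.
WACC = 0.5442 × 17.9000% + 0.2021 × 4.8180% + 0.2537 × 2.1120% = 11.2503%.

11.25%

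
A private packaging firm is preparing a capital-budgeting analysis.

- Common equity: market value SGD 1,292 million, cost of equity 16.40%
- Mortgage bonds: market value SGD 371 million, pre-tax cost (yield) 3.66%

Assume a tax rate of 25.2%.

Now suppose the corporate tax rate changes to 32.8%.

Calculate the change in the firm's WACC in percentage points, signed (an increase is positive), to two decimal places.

-0.06 pp

Current WACC:
Total capital V = 1292 + 371 = 1663.
Equity: weight = 1292/1663 = 0.7769; cost = 16.4%.
Mortgage bonds: weight = 371/1663 = 0.2231; after-tax cost = 3.66% × (1 − 25.2%) = 2.7377%.
WACC = 0.7769 × 16.4000% + 0.2231 × 2.7377% = 13.3521%.
After the change:
Total capital V = 1292 + 371 = 1663.
Equity: weight = 1292/1663 = 0.7769; cost = 16.4%.
Mortgage bonds: weight = 371/1663 = 0.2231; after-tax cost = 3.66% × (1 − 32.8%) = 2.4595%.
WACC = 0.7769 × 16.4000% + 0.2231 × 2.4595% = 13.2900%.
Change in WACC = 13.2900% − 13.3521% = -0.0621 pp.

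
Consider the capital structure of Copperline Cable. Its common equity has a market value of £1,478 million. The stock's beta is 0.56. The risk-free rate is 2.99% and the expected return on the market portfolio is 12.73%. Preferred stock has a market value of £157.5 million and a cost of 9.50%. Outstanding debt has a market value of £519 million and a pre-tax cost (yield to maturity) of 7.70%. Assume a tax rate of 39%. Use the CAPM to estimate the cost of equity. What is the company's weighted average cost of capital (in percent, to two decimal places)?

Market risk premium = 12.73% − 2.99% = 9.74%.
Cost of equity via CAPM: Re = 2.99% + 0.56 × 9.74% = 8.4444%.
Total capital V = 1478 + 157.5 + 519 = 2154.5.
Equity: weight = 1478/2154.5 = 0.6860; cost = 8.4444%.
Preferred: weight = 157.5/2154.5 = 0.0731; cost = 9.5%.
Debt: weight = 519/2154.5 = 0.2409; after-tax cost = 7.7% × (1 − 39%) = 4.6970%.
WACC = 0.6860 × 8.4444% + 0.0731 × 9.5000% + 0.2409 × 4.6970% = 7.6189%.

7.62%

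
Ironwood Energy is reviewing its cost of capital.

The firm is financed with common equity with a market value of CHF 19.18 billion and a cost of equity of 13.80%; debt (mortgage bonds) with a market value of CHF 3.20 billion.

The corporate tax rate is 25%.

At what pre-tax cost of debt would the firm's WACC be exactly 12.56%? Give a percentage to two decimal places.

Total capital V = 19.18 + 3.2 = 22.38.
Equity weight = 19.18/22.38 = 0.8570.
Mortgage bonds weight = 3.2/22.38 = 0.1430.
Equity contribution = 0.8570 × 13.8% = 11.8268%.
Remaining for debt = 12.56% − 11.8268% = 0.7332%.
Rd × (1 − 25%) × 0.1430 = 0.7332%  ⇒  Rd = 6.8370%.

6.84%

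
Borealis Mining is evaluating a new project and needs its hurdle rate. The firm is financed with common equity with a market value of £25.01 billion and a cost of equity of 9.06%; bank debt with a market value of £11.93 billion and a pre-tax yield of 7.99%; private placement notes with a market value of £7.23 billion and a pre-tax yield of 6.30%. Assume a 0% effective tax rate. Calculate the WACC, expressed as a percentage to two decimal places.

Total capital V = 25.01 + 11.93 + 7.23 = 44.17.
Equity: weight = 25.01/44.17 = 0.5662; cost = 9.06%.
Bank debt: weight = 11.93/44.17 = 0.2701; after-tax cost = 7.99% × (1 − 0%) = 7.9900%.
Private placement notes: weight = 7.23/44.17 = 0.1637; after-tax cost = 6.3% × (1 − 0%) = 6.3000%.
WACC = 0.5662 × 9.0600% + 0.2701 × 7.9900% + 0.1637 × 6.3000% = 8.3192%.

8.32%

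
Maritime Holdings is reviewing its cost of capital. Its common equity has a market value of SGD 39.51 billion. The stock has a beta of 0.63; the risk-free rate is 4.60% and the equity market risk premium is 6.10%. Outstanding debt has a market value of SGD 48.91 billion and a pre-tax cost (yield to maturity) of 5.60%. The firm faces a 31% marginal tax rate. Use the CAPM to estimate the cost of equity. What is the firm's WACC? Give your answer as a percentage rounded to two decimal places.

Cost of equity via CAPM: Re = 4.6% + 0.63 × 6.1% = 8.4430%.
Total capital V = 39.51 + 48.91 = 88.42.
Equity: weight = 39.51/88.42 = 0.4468; cost = 8.443%.
Debt: weight = 48.91/88.42 = 0.5532; after-tax cost = 5.6% × (1 − 31%) = 3.8640%.
WACC = 0.4468 × 8.4430% + 0.5532 × 3.8640% = 5.9101%.

5.91%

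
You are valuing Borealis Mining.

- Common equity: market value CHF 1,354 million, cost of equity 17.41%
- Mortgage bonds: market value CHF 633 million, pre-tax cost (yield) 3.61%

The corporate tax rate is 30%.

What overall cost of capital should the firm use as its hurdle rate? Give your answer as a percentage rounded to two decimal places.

Total capital V = 1354 + 633 = 1987.
Equity: weight = 1354/1987 = 0.6814; cost = 17.41%.
Mortgage bonds: weight = 633/1987 = 0.3186; after-tax cost = 3.61% × (1 − 30%) = 2.5270%.
WACC = 0.6814 × 17.4100% + 0.3186 × 2.5270% = 12.6687%.

12.67%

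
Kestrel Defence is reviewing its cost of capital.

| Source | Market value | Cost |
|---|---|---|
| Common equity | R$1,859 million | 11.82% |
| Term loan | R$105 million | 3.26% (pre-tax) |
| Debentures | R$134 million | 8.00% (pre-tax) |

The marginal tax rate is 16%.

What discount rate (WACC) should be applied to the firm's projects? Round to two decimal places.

Total capital V = 1859 + 105 + 134 = 2098.
Equity: weight = 1859/2098 = 0.8861; cost = 11.82%.
Term loan: weight = 105/2098 = 0.0500; after-tax cost = 3.26% × (1 − 16%) = 2.7384%.
Debentures: weight = 134/2098 = 0.0639; after-tax cost = 8% × (1 − 16%) = 6.7200%.
WACC = 0.8861 × 11.8200% + 0.0500 × 2.7384% + 0.0639 × 6.7200% = 11.0397%.

11.04%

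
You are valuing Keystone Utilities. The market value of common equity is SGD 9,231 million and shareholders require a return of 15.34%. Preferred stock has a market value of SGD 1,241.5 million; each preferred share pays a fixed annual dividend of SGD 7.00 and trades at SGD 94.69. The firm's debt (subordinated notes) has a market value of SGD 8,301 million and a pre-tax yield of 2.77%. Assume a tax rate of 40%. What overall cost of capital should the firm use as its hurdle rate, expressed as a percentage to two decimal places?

Cost of preferred: Rp = 7.0 / 94.69 = 7.3925%.
Total capital V = 9231 + 1241.5 + 8301 = 18773.5.
Equity: weight = 9231/18773.5 = 0.4917; cost = 15.34%.
Preferred: weight = 1241.5/18773.5 = 0.0661; cost = 7.3925%.
Subordinated notes: weight = 8301/18773.5 = 0.4422; after-tax cost = 2.77% × (1 − 40%) = 1.6620%.
WACC = 0.4917 × 15.3400% + 0.0661 × 7.3925% + 0.4422 × 1.6620% = 8.7665%.

8.77%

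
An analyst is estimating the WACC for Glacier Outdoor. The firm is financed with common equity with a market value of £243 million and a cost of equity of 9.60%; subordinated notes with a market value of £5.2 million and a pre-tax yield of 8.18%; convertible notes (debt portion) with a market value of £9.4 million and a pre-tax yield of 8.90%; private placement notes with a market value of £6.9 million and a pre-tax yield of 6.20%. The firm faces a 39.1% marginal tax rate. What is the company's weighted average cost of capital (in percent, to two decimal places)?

Total capital V = 243 + 5.2 + 9.4 + 6.9 = 264.5.
Equity: weight = 243/264.5 = 0.9187; cost = 9.6%.
Subordinated notes: weight = 5.2/264.5 = 0.0197; after-tax cost = 8.18% × (1 − 39.1%) = 4.9816%.
Convertible notes (debt portion): weight = 9.4/264.5 = 0.0355; after-tax cost = 8.9% × (1 − 39.1%) = 5.4201%.
Private placement notes: weight = 6.9/264.5 = 0.0261; after-tax cost = 6.2% × (1 − 39.1%) = 3.7758%.
WACC = 0.9187 × 9.6000% + 0.0197 × 4.9816% + 0.0355 × 5.4201% + 0.0261 × 3.7758% = 9.2087%.

9.21%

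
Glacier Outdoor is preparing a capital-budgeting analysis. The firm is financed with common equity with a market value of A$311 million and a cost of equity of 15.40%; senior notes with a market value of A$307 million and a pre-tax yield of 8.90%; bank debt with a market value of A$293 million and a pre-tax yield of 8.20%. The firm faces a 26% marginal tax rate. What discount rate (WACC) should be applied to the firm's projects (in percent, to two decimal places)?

Total capital V = 311 + 307 + 293 = 911.
Equity: weight = 311/911 = 0.3414; cost = 15.4%.
Senior notes: weight = 307/911 = 0.3370; after-tax cost = 8.9% × (1 − 26%) = 6.5860%.
Bank debt: weight = 293/911 = 0.3216; after-tax cost = 8.2% × (1 − 26%) = 6.0680%.
WACC = 0.3414 × 15.4000% + 0.3370 × 6.5860% + 0.3216 × 6.0680% = 9.4283%.

9.43%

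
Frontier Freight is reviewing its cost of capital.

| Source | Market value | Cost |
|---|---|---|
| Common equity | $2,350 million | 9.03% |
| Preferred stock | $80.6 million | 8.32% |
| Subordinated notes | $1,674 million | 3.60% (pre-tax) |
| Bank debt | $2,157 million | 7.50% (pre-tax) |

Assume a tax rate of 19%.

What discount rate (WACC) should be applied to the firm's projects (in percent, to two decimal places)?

Total capital V = 2350 + 80.6 + 1674 + 2157 = 6261.6.
Equity: weight = 2350/6261.6 = 0.3753; cost = 9.03%.
Preferred: weight = 80.6/6261.6 = 0.0129; cost = 8.32%.
Subordinated notes: weight = 1674/6261.6 = 0.2673; after-tax cost = 3.6% × (1 − 19%) = 2.9160%.
Bank debt: weight = 2157/6261.6 = 0.3445; after-tax cost = 7.5% × (1 − 19%) = 6.0750%.
WACC = 0.3753 × 9.0300% + 0.0129 × 8.3200% + 0.2673 × 2.9160% + 0.3445 × 6.0750% = 6.3684%.

6.37%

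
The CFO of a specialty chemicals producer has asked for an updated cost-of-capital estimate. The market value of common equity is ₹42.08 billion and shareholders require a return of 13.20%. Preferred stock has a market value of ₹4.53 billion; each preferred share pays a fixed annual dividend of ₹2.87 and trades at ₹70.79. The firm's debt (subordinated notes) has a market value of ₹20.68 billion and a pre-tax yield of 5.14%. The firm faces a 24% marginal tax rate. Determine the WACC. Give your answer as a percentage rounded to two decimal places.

Cost of preferred: Rp = 2.87 / 70.79 = 4.0542%.
Total capital V = 42.08 + 4.53 + 20.68 = 67.29.
Equity: weight = 42.08/67.29 = 0.6254; cost = 13.2%.
Preferred: weight = 4.53/67.29 = 0.0673; cost = 4.0542%.
Subordinated notes: weight = 20.68/67.29 = 0.3073; after-tax cost = 5.14% × (1 − 24%) = 3.9064%.
WACC = 0.6254 × 13.2000% + 0.0673 × 4.0542% + 0.3073 × 3.9064% = 9.7281%.

9.73%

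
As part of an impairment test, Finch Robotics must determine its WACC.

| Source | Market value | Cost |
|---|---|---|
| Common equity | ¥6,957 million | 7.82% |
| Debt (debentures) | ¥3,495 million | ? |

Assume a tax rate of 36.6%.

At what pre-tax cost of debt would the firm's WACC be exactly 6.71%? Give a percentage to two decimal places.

Total capital V = 6957 + 3495 = 10452.
Equity weight = 6957/10452 = 0.6656.
Debentures weight = 3495/10452 = 0.3344.
Equity contribution = 0.6656 × 7.82% = 5.2051%.
Remaining for debt = 6.71% − 5.2051% = 1.5049%.
Rd × (1 − 36.6%) × 0.3344 = 1.5049%  ⇒  Rd = 7.0985%.

7.10%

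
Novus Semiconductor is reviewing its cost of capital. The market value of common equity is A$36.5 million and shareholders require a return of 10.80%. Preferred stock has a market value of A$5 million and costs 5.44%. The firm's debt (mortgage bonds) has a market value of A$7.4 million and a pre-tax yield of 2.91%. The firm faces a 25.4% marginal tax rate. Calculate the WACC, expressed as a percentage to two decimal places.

Total capital V = 36.5 + 5 + 7.4 = 48.9.
Equity: weight = 36.5/48.9 = 0.7464; cost = 10.8%.
Preferred: weight = 5/48.9 = 0.1022; cost = 5.44%.
Mortgage bonds: weight = 7.4/48.9 = 0.1513; after-tax cost = 2.91% × (1 − 25.4%) = 2.1709%.
WACC = 0.7464 × 10.8000% + 0.1022 × 5.4400% + 0.1513 × 2.1709% = 8.9461%.

8.95%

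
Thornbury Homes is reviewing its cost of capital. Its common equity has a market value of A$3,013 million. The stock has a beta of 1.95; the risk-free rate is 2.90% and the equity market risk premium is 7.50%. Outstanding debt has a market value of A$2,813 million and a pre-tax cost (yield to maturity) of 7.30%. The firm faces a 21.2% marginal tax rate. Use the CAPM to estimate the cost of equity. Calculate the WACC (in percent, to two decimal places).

Cost of equity via CAPM: Re = 2.9% + 1.95 × 7.5% = 17.5250%.
Total capital V = 3013 + 2813 = 5826.
Equity: weight = 3013/5826 = 0.5172; cost = 17.525%.
Debt: weight = 2813/5826 = 0.4828; after-tax cost = 7.3% × (1 − 21.2%) = 5.7524%.
WACC = 0.5172 × 17.5250% + 0.4828 × 5.7524% = 11.8408%.

11.84%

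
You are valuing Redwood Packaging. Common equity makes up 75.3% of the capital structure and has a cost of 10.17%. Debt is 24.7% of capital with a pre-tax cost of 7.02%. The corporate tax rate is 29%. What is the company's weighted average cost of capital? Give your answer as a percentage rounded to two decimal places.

8.89%

After-tax cost of debt = 7.02% × (1 − 29%) = 4.9842%.
WACC = 0.753 × 10.1700% + 0.247 × 4.9842% = 8.8891%.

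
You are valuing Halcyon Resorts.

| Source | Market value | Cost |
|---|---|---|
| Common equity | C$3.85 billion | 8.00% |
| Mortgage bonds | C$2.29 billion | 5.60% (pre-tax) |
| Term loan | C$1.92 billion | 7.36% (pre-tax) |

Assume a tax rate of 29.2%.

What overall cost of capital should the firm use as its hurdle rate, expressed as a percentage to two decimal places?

6.19%

Total capital V = 3.85 + 2.29 + 1.92 = 8.06.
Equity: weight = 3.85/8.06 = 0.4777; cost = 8%.
Mortgage bonds: weight = 2.29/8.06 = 0.2841; after-tax cost = 5.6% × (1 − 29.2%) = 3.9648%.
Term loan: weight = 1.92/8.06 = 0.2382; after-tax cost = 7.36% × (1 − 29.2%) = 5.2109%.
WACC = 0.4777 × 8.0000% + 0.2841 × 3.9648% + 0.2382 × 5.2109% = 6.1891%.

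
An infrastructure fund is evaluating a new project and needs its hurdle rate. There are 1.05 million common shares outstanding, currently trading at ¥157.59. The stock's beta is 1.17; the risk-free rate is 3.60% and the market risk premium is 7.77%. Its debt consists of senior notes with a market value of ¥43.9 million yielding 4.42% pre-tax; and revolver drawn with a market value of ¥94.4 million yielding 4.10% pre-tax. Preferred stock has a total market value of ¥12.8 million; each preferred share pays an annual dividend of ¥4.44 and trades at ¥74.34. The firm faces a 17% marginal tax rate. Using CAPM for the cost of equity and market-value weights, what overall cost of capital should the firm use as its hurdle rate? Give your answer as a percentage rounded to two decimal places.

Cost of equity via CAPM: Re = 3.6% + 1.17 × 7.77% = 12.6909%.
Cost of preferred: Rp = 4.44 / 74.34 = 5.9726%.
Market value of equity E = 157.59 × 1.05m = 165.4695m.
Total capital V = 165.4695 + 12.8 + 43.9 + 94.4 = 316.5695.
Equity: weight = 165.4695/316.5695 = 0.5227; cost = 12.6909%.
Preferred: weight = 12.8/316.5695 = 0.0404; cost = 5.9726%.
Senior notes: weight = 43.9/316.5695 = 0.1387; after-tax cost = 4.42% × (1 − 17%) = 3.6686%.
Revolver drawn: weight = 94.4/316.5695 = 0.2982; after-tax cost = 4.1% × (1 − 17%) = 3.4030%.
WACC = 0.5227 × 12.6909% + 0.0404 × 5.9726% + 0.1387 × 3.6686% + 0.2982 × 3.4030% = 8.3985%.

8.40%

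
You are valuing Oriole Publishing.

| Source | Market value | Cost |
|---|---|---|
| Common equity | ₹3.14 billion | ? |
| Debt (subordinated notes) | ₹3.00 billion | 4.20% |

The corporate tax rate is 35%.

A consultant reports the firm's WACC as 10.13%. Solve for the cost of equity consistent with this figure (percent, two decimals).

17.20%

Total capital V = 3.14 + 3 = 6.14.
Equity weight = 3.14/6.14 = 0.5114.
Subordinated notes weight = 3/6.14 = 0.4886.
Debt contribution = 0.4886 × 4.2% × (1 − 35%) = 1.3339%.
Required equity contribution = 10.13% − 1.3339% = 8.7961%.
Re = 8.7961% / 0.5114 = 17.2001%.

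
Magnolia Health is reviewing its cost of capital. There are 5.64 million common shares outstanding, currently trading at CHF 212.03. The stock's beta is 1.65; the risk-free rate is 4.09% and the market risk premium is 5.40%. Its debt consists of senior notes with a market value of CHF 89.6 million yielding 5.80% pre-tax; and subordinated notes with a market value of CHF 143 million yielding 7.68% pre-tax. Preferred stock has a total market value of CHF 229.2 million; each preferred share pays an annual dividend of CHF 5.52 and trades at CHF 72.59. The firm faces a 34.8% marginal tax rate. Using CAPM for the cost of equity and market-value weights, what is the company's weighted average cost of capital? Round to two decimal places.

Cost of equity via CAPM: Re = 4.09% + 1.65 × 5.4% = 13.0000%.
Cost of preferred: Rp = 5.52 / 72.59 = 7.6044%.
Market value of equity E = 212.03 × 5.64m = 1195.8492m.
Total capital V = 1195.8492 + 229.2 + 89.6 + 143 = 1657.6492.
Equity: weight = 1195.8492/1657.6492 = 0.7214; cost = 13%.
Preferred: weight = 229.2/1657.6492 = 0.1383; cost = 7.6044%.
Senior notes: weight = 89.6/1657.6492 = 0.0541; after-tax cost = 5.8% × (1 − 34.8%) = 3.7816%.
Subordinated notes: weight = 143/1657.6492 = 0.0863; after-tax cost = 7.68% × (1 − 34.8%) = 5.0074%.
WACC = 0.7214 × 13.0000% + 0.1383 × 7.6044% + 0.0541 × 3.7816% + 0.0863 × 5.0074% = 11.0662%.

11.07%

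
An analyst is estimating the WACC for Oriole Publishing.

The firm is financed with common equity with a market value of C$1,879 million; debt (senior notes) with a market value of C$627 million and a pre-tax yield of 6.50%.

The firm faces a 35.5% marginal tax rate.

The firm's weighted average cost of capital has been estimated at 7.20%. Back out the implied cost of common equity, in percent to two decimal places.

8.20%

Total capital V = 1879 + 627 = 2506.
Equity weight = 1879/2506 = 0.7498.
Senior notes weight = 627/2506 = 0.2502.
Debt contribution = 0.2502 × 6.5% × (1 − 35.5%) = 1.0490%.
Required equity contribution = 7.2% − 1.0490% = 6.1510%.
Re = 6.1510% / 0.7498 = 8.2036%.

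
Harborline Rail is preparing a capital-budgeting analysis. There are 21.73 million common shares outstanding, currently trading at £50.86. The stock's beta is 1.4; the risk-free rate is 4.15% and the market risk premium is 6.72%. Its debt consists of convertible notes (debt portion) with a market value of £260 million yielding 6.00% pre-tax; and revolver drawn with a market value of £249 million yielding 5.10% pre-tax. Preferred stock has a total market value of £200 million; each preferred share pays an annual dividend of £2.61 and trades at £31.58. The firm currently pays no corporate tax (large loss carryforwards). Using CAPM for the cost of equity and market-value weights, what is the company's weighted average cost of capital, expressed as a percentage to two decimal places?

10.73%

Cost of equity via CAPM: Re = 4.15% + 1.4 × 6.72% = 13.5580%.
Cost of preferred: Rp = 2.61 / 31.58 = 8.2647%.
Market value of equity E = 50.86 × 21.73m = 1105.1878m.
Total capital V = 1105.1878 + 200 + 260 + 249 = 1814.1878.
Equity: weight = 1105.1878/1814.1878 = 0.6092; cost = 13.558%.
Preferred: weight = 200/1814.1878 = 0.1102; cost = 8.2647%.
Convertible notes (debt portion): weight = 260/1814.1878 = 0.1433; after-tax cost = 6% × (1 − 0%) = 6.0000%.
Revolver drawn: weight = 249/1814.1878 = 0.1373; after-tax cost = 5.1% × (1 − 0%) = 5.1000%.
WACC = 0.6092 × 13.5580% + 0.1102 × 8.2647% + 0.1433 × 6.0000% + 0.1373 × 5.1000% = 10.7304%.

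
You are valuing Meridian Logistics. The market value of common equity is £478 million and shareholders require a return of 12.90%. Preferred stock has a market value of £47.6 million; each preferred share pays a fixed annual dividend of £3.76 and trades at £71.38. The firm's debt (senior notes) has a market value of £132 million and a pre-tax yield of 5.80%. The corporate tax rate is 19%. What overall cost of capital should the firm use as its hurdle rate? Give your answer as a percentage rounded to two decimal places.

Cost of preferred: Rp = 3.76 / 71.38 = 5.2676%.
Total capital V = 478 + 47.6 + 132 = 657.6.
Equity: weight = 478/657.6 = 0.7269; cost = 12.9%.
Preferred: weight = 47.6/657.6 = 0.0724; cost = 5.2676%.
Senior notes: weight = 132/657.6 = 0.2007; after-tax cost = 5.8% × (1 − 19%) = 4.6980%.
WACC = 0.7269 × 12.9000% + 0.0724 × 5.2676% + 0.2007 × 4.6980% = 10.7011%.

10.70%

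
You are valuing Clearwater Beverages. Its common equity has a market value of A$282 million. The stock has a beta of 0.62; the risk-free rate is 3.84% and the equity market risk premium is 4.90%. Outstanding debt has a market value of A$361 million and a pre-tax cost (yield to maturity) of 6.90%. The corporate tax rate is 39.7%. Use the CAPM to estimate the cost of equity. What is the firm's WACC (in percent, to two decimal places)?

Cost of equity via CAPM: Re = 3.84% + 0.62 × 4.9% = 6.8780%.
Total capital V = 282 + 361 = 643.
Equity: weight = 282/643 = 0.4386; cost = 6.878%.
Debt: weight = 361/643 = 0.5614; after-tax cost = 6.9% × (1 − 39.7%) = 4.1607%.
WACC = 0.4386 × 6.8780% + 0.5614 × 4.1607% = 5.3524%.

5.35%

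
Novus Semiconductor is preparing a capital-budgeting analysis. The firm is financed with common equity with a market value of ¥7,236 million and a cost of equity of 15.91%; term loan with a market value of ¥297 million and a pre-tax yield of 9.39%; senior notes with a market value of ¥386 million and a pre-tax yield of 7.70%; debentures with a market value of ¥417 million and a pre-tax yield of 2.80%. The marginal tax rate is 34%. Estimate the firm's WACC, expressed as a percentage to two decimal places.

Total capital V = 7236 + 297 + 386 + 417 = 8336.
Equity: weight = 7236/8336 = 0.8680; cost = 15.91%.
Term loan: weight = 297/8336 = 0.0356; after-tax cost = 9.39% × (1 − 34%) = 6.1974%.
Senior notes: weight = 386/8336 = 0.0463; after-tax cost = 7.7% × (1 − 34%) = 5.0820%.
Debentures: weight = 417/8336 = 0.0500; after-tax cost = 2.8% × (1 − 34%) = 1.8480%.
WACC = 0.8680 × 15.9100% + 0.0356 × 6.1974% + 0.0463 × 5.0820% + 0.0500 × 1.8480% = 14.3591%.

14.36%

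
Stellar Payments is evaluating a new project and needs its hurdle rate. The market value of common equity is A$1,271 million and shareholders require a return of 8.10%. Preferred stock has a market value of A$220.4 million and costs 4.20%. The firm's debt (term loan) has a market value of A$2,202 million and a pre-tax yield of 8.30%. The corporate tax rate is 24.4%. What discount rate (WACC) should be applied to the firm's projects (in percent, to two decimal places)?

Total capital V = 1271 + 220.4 + 2202 = 3693.4.
Equity: weight = 1271/3693.4 = 0.3441; cost = 8.1%.
Preferred: weight = 220.4/3693.4 = 0.0597; cost = 4.2%.
Term loan: weight = 2202/3693.4 = 0.5962; after-tax cost = 8.3% × (1 − 24.4%) = 6.2748%.
WACC = 0.3441 × 8.1000% + 0.0597 × 4.2000% + 0.5962 × 6.2748% = 6.7791%.

6.78%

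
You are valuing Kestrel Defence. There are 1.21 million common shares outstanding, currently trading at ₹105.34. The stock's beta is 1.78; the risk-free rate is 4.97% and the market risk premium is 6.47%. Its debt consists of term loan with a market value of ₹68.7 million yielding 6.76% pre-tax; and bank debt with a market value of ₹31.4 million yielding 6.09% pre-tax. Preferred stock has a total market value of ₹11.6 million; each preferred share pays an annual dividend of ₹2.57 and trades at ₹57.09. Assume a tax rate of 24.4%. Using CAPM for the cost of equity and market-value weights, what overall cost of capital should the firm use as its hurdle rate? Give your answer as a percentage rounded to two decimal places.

Cost of equity via CAPM: Re = 4.97% + 1.78 × 6.47% = 16.4866%.
Cost of preferred: Rp = 2.57 / 57.09 = 4.5017%.
Market value of equity E = 105.34 × 1.21m = 127.4614m.
Total capital V = 127.4614 + 11.6 + 68.7 + 31.4 = 239.1614.
Equity: weight = 127.4614/239.1614 = 0.5330; cost = 16.4866%.
Preferred: weight = 11.6/239.1614 = 0.0485; cost = 4.5017%.
Term loan: weight = 68.7/239.1614 = 0.2873; after-tax cost = 6.76% × (1 − 24.4%) = 5.1106%.
Bank debt: weight = 31.4/239.1614 = 0.1313; after-tax cost = 6.09% × (1 − 24.4%) = 4.6040%.
WACC = 0.5330 × 16.4866% + 0.0485 × 4.5017% + 0.2873 × 5.1106% + 0.1313 × 4.6040% = 11.0774%.

11.08%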